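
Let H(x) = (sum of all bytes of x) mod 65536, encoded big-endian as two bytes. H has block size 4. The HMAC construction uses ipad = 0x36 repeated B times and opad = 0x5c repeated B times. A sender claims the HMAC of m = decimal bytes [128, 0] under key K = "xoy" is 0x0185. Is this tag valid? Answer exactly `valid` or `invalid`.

Key "xoy" = 78 6f 79 is 3 bytes ≤ B = 4; zero-pad to 4 bytes: K' = 78 6f 79 00.
K' ⊕ ipad = 4e 59 4f 36; K' ⊕ opad = 24 33 25 5c.
Inner hash: sum = 78+89+79+54+128+0 = 428 → 01 ac.
Outer hash (recomputed tag): sum = 36+51+37+92+1+172 = 389 → 01 85.
Recomputed tag = 0185; claimed = 0185 → match.

valid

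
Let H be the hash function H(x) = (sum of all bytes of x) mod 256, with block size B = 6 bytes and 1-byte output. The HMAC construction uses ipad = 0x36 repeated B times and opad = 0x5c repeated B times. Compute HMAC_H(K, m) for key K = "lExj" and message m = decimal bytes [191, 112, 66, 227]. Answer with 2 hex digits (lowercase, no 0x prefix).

92

Key "lExj" = 6c 45 78 6a is 4 bytes ≤ B = 6; zero-pad to 6 bytes: K' = 6c 45 78 6a 00 00.
K' ⊕ ipad = 5a 73 4e 5c 36 36.  K' ⊕ opad = 30 19 24 36 5c 5c.
Inner input = (K'⊕ipad) ∥ m = 5a 73 4e 5c 36 36 ∥ bf 70 42 e3.
Inner hash: sum = 90+115+78+92+54+54+191+112+66+227 = 1079; mod 256 = 55 → 37.
Outer input = (K'⊕opad) ∥ inner = 30 19 24 36 5c 5c ∥ 37.
Outer hash (tag): sum = 48+25+36+54+92+92+55 = 402; mod 256 = 146 → 92.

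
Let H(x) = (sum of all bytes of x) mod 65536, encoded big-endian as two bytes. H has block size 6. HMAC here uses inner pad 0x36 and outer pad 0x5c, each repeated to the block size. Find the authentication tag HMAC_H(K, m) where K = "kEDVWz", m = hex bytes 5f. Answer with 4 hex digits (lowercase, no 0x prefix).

0153

Key "kEDVWz" = 6b 45 44 56 57 7a is exactly B = 6 bytes: K' = 6b 45 44 56 57 7a.
K' ⊕ ipad = 5d 73 72 60 61 4c.  K' ⊕ opad = 37 19 18 0a 0b 26.
Inner input = (K'⊕ipad) ∥ m = 5d 73 72 60 61 4c ∥ 5f.
Inner hash: sum = 93+115+114+96+97+76+95 = 686 → 02 ae.
Outer input = (K'⊕opad) ∥ inner = 37 19 18 0a 0b 26 ∥ 02 ae.
Outer hash (tag): sum = 55+25+24+10+11+38+2+174 = 339 → 01 53.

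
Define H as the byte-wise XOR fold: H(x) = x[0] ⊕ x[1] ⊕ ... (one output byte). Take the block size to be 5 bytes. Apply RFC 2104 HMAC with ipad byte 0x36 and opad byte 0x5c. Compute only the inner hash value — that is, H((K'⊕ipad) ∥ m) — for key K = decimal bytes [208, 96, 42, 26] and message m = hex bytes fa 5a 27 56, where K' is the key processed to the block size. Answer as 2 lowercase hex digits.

67

Key decimal bytes [208, 96, 42, 26] = d0 60 2a 1a is 4 bytes ≤ B = 5; zero-pad to 5 bytes: K' = d0 60 2a 1a 00.
K' ⊕ ipad = e6 56 1c 2c 36.
Inner input = e6 56 1c 2c 36 ∥ fa 5a 27 56.
Inner hash: XOR e6⊕56⊕1c⊕2c⊕36⊕fa⊕5a⊕27⊕56 = 67.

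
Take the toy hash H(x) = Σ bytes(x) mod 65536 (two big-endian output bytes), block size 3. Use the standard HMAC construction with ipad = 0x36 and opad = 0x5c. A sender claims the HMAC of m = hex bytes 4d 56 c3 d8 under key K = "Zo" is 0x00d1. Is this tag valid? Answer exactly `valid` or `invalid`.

Key "Zo" = 5a 6f is 2 bytes ≤ B = 3; zero-pad to 3 bytes: K' = 5a 6f 00.
K' ⊕ ipad = 6c 59 36; K' ⊕ opad = 06 33 5c.
Inner hash: sum = 108+89+54+77+86+195+216 = 825 → 03 39.
Outer hash (recomputed tag): sum = 6+51+92+3+57 = 209 → 00 d1.
Recomputed tag = 00d1; claimed = 00d1 → match.

valid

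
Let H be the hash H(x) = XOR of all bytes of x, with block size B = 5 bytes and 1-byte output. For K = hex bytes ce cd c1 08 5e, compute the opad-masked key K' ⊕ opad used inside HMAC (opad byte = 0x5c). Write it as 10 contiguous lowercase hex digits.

Key hex bytes ce cd c1 08 5e is exactly B = 5 bytes: K' = ce cd c1 08 5e.
XOR each byte with 0x5c: ce⊕5c=92, cd⊕5c=91, c1⊕5c=9d, 08⊕5c=54, 5e⊕5c=02.

92919d5402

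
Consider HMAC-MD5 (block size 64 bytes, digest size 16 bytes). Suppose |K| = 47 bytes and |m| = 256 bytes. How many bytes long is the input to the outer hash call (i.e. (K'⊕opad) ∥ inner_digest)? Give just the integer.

80

Key is 47 ≤ 64 bytes, zero-padded: |K'| = 64.
Outer input = (K'⊕opad) ∥ H(inner) → 64 + 16 = 80 bytes.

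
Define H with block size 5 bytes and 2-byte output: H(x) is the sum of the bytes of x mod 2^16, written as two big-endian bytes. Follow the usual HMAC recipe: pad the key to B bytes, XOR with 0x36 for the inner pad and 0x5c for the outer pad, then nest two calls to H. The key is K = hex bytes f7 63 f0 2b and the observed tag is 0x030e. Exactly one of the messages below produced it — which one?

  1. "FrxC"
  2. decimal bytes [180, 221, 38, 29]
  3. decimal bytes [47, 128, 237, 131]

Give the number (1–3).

1

Key hex bytes f7 63 f0 2b is 4 bytes ≤ B = 5; zero-pad to 5 bytes: K' = f7 63 f0 2b 00.
K' ⊕ ipad = c1 55 c6 1d 36; K' ⊕ opad = ab 3f ac 77 5c.
m1: inner = H(c1 55 c6 1d 36 46 72 78 43) = 03 a2; tag = H(ab 3f ac 77 5c 03 a2) = 030e ← matches
m2: inner = H(c1 55 c6 1d 36 b4 dd 26 1d) = 04 03; tag = H(ab 3f ac 77 5c 04 03) = 0270
m3: inner = H(c1 55 c6 1d 36 2f 80 ed 83) = 04 4e; tag = H(ab 3f ac 77 5c 04 4e) = 02bb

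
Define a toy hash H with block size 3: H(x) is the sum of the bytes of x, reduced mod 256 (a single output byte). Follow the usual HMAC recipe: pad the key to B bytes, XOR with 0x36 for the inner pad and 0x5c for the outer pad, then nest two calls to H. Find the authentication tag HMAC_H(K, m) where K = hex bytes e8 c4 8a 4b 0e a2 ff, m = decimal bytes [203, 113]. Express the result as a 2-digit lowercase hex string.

d2

Key hex bytes e8 c4 8a 4b 0e a2 ff is 7 bytes > B = 3, so hash it first: H(key) = 30, then zero-pad to 3 bytes: K' = 30 00 00.
K' ⊕ ipad = 06 36 36.  K' ⊕ opad = 6c 5c 5c.
Inner input = (K'⊕ipad) ∥ m = 06 36 36 ∥ cb 71.
Inner hash: sum = 6+54+54+203+113 = 430; mod 256 = 174 → ae.
Outer input = (K'⊕opad) ∥ inner = 6c 5c 5c ∥ ae.
Outer hash (tag): sum = 108+92+92+174 = 466; mod 256 = 210 → d2.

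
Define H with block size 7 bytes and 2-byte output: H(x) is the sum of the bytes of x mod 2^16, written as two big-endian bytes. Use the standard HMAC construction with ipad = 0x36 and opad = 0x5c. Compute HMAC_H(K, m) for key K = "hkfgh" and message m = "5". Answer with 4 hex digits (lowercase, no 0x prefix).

Key "hkfgh" = 68 6b 66 67 68 is 5 bytes ≤ B = 7; zero-pad to 7 bytes: K' = 68 6b 66 67 68 00 00.
K' ⊕ ipad = 5e 5d 50 51 5e 36 36.  K' ⊕ opad = 34 37 3a 3b 34 5c 5c.
Inner input = (K'⊕ipad) ∥ m = 5e 5d 50 51 5e 36 36 ∥ 35.
Inner hash: sum = 94+93+80+81+94+54+54+53 = 603 → 02 5b.
Outer input = (K'⊕opad) ∥ inner = 34 37 3a 3b 34 5c 5c ∥ 02 5b.
Outer hash (tag): sum = 52+55+58+59+52+92+92+2+91 = 553 → 02 29.

0229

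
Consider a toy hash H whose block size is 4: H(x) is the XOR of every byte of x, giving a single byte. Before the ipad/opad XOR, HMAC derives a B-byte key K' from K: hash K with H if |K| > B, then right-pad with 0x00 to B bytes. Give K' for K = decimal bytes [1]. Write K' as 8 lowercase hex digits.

Key decimal bytes [1] = 01 is 1 byte ≤ B = 4; zero-pad to 4 bytes: K' = 01 00 00 00.

01000000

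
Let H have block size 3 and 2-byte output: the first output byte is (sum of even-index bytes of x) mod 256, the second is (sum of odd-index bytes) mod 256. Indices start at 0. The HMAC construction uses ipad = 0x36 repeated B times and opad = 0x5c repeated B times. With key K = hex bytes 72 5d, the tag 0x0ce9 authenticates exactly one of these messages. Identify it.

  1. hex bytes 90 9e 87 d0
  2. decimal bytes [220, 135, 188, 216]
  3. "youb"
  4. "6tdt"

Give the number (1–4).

1

Key hex bytes 72 5d is 2 bytes ≤ B = 3; zero-pad to 3 bytes: K' = 72 5d 00.
K' ⊕ ipad = 44 6b 36; K' ⊕ opad = 2e 01 5c.
m1: inner = H(44 6b 36 90 9e 87 d0) = e8 82; tag = H(2e 01 5c e8 82) = 0ce9 ← matches
m2: inner = H(44 6b 36 dc 87 bc d8) = d9 03; tag = H(2e 01 5c d9 03) = 8dda
m3: inner = H(44 6b 36 79 6f 75 62) = 4b 59; tag = H(2e 01 5c 4b 59) = e34c
m4: inner = H(44 6b 36 36 74 64 74) = 62 05; tag = H(2e 01 5c 62 05) = 8f63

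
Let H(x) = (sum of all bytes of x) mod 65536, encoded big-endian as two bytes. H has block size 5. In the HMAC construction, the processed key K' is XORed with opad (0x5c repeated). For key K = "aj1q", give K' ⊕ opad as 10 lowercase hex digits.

3d366d2d5c

Key "aj1q" = 61 6a 31 71 is 4 bytes ≤ B = 5; zero-pad to 5 bytes: K' = 61 6a 31 71 00.
XOR each byte with 0x5c: 61⊕5c=3d, 6a⊕5c=36, 31⊕5c=6d, 71⊕5c=2d, 00⊕5c=5c.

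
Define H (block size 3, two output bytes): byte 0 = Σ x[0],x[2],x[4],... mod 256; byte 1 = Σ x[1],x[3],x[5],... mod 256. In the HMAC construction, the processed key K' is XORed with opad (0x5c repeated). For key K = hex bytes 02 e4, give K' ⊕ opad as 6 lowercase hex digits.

Key hex bytes 02 e4 is 2 bytes ≤ B = 3; zero-pad to 3 bytes: K' = 02 e4 00.
XOR each byte with 0x5c: 02⊕5c=5e, e4⊕5c=b8, 00⊕5c=5c.

5eb85c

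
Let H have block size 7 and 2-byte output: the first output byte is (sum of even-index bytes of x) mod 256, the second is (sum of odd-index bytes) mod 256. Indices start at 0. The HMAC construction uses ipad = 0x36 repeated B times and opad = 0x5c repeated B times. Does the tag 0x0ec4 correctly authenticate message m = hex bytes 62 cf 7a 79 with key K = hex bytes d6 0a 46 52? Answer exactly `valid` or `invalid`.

Key hex bytes d6 0a 46 52 is 4 bytes ≤ B = 7; zero-pad to 7 bytes: K' = d6 0a 46 52 00 00 00.
K' ⊕ ipad = e0 3c 70 64 36 36 36; K' ⊕ opad = 8a 56 1a 0e 5c 5c 5c.
Inner hash: even-index sum = 772 mod 256 = 4; odd-index sum = 434 mod 256 = 178 → 04 b2.
Outer hash (recomputed tag): even-index sum = 526 mod 256 = 14; odd-index sum = 196 mod 256 = 196 → 0e c4.
Recomputed tag = 0ec4; claimed = 0ec4 → match.

valid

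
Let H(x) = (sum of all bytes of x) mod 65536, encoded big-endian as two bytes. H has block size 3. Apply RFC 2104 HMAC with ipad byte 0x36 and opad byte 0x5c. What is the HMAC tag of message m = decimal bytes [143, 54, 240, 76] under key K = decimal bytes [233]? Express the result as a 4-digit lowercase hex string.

01bc

Key decimal bytes [233] = e9 is 1 byte ≤ B = 3; zero-pad to 3 bytes: K' = e9 00 00.
K' ⊕ ipad = df 36 36.  K' ⊕ opad = b5 5c 5c.
Inner input = (K'⊕ipad) ∥ m = df 36 36 ∥ 8f 36 f0 4c.
Inner hash: sum = 223+54+54+143+54+240+76 = 844 → 03 4c.
Outer input = (K'⊕opad) ∥ inner = b5 5c 5c ∥ 03 4c.
Outer hash (tag): sum = 181+92+92+3+76 = 444 → 01 bc.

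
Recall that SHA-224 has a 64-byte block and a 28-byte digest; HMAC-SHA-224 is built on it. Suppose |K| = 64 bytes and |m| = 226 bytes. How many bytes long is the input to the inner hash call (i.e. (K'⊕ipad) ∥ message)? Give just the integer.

290

Key is 64 ≤ 64 bytes, zero-padded: |K'| = 64.
Inner input = (K'⊕ipad) ∥ m → 64 + 226 = 290 bytes.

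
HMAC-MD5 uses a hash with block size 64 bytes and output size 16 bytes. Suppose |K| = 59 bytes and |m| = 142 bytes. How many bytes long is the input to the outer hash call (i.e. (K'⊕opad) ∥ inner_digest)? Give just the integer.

Key is 59 ≤ 64 bytes, zero-padded: |K'| = 64.
Outer input = (K'⊕opad) ∥ H(inner) → 64 + 16 = 80 bytes.

80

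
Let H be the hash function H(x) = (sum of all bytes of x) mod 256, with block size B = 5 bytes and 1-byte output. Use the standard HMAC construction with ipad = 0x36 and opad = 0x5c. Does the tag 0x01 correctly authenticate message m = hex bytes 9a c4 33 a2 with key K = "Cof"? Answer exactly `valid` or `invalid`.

Key "Cof" = 43 6f 66 is 3 bytes ≤ B = 5; zero-pad to 5 bytes: K' = 43 6f 66 00 00.
K' ⊕ ipad = 75 59 50 36 36; K' ⊕ opad = 1f 33 3a 5c 5c.
Inner hash: sum = 117+89+80+54+54+154+196+51+162 = 957; mod 256 = 189 → bd.
Outer hash (recomputed tag): sum = 31+51+58+92+92+189 = 513; mod 256 = 1 → 01.
Recomputed tag = 01; claimed = 01 → match.

valid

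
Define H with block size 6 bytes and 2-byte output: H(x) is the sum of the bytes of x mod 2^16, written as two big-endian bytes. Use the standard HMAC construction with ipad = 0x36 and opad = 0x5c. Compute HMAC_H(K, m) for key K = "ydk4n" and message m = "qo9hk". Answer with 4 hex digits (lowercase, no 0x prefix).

0207

Key "ydk4n" = 79 64 6b 34 6e is 5 bytes ≤ B = 6; zero-pad to 6 bytes: K' = 79 64 6b 34 6e 00.
K' ⊕ ipad = 4f 52 5d 02 58 36.  K' ⊕ opad = 25 38 37 68 32 5c.
Inner input = (K'⊕ipad) ∥ m = 4f 52 5d 02 58 36 ∥ 71 6f 39 68 6b.
Inner hash: sum = 79+82+93+2+88+54+113+111+57+104+107 = 890 → 03 7a.
Outer input = (K'⊕opad) ∥ inner = 25 38 37 68 32 5c ∥ 03 7a.
Outer hash (tag): sum = 37+56+55+104+50+92+3+122 = 519 → 02 07.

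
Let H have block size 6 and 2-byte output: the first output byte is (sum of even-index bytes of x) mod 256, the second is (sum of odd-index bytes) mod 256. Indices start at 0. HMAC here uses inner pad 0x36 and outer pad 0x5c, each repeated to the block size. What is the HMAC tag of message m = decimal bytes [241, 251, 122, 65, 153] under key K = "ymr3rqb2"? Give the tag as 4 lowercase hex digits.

Key "ymr3rqb2" = 79 6d 72 33 72 71 62 32 is 8 bytes > B = 6, so hash it first: H(key) = bf 43, then zero-pad to 6 bytes: K' = bf 43 00 00 00 00.
K' ⊕ ipad = 89 75 36 36 36 36.  K' ⊕ opad = e3 1f 5c 5c 5c 5c.
Inner input = (K'⊕ipad) ∥ m = 89 75 36 36 36 36 ∥ f1 fb 7a 41 99.
Inner hash: even-index sum = 761 mod 256 = 249; odd-index sum = 541 mod 256 = 29 → f9 1d.
Outer input = (K'⊕opad) ∥ inner = e3 1f 5c 5c 5c 5c ∥ f9 1d.
Outer hash (tag): even-index sum = 660 mod 256 = 148; odd-index sum = 244 mod 256 = 244 → 94 f4.

94f4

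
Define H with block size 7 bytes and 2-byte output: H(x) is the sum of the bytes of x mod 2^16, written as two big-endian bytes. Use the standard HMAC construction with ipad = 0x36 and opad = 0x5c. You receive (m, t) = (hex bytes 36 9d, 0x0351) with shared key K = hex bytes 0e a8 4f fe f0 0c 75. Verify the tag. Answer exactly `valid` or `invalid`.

Key hex bytes 0e a8 4f fe f0 0c 75 is exactly B = 7 bytes: K' = 0e a8 4f fe f0 0c 75.
K' ⊕ ipad = 38 9e 79 c8 c6 3a 43; K' ⊕ opad = 52 f4 13 a2 ac 50 29.
Inner hash: sum = 56+158+121+200+198+58+67+54+157 = 1069 → 04 2d.
Outer hash (recomputed tag): sum = 82+244+19+162+172+80+41+4+45 = 849 → 03 51.
Recomputed tag = 0351; claimed = 0351 → match.

valid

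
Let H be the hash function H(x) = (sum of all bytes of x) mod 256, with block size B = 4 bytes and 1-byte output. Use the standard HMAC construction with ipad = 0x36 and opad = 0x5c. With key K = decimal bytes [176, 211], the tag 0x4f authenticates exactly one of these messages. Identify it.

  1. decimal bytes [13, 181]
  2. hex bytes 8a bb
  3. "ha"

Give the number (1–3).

Key decimal bytes [176, 211] = b0 d3 is 2 bytes ≤ B = 4; zero-pad to 4 bytes: K' = b0 d3 00 00.
K' ⊕ ipad = 86 e5 36 36; K' ⊕ opad = ec 8f 5c 5c.
m1: inner = H(86 e5 36 36 0d b5) = 99; tag = H(ec 8f 5c 5c 99) = cc
m2: inner = H(86 e5 36 36 8a bb) = 1c; tag = H(ec 8f 5c 5c 1c) = 4f ← matches
m3: inner = H(86 e5 36 36 68 61) = a0; tag = H(ec 8f 5c 5c a0) = d3

2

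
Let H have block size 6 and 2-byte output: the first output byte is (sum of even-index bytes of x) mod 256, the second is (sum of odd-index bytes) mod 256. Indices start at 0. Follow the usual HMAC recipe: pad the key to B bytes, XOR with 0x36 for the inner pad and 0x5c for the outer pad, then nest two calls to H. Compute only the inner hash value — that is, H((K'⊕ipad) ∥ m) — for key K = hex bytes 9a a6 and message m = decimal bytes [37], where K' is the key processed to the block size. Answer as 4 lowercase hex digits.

3dfc

Key hex bytes 9a a6 is 2 bytes ≤ B = 6; zero-pad to 6 bytes: K' = 9a a6 00 00 00 00.
K' ⊕ ipad = ac 90 36 36 36 36.
Inner input = ac 90 36 36 36 36 ∥ 25.
Inner hash: even-index sum = 317 mod 256 = 61; odd-index sum = 252 mod 256 = 252 → 3d fc.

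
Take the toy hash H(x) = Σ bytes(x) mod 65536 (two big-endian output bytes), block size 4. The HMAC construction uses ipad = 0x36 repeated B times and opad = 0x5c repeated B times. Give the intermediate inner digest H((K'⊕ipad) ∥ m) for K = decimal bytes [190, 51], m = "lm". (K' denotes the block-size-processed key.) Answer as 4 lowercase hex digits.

Key decimal bytes [190, 51] = be 33 is 2 bytes ≤ B = 4; zero-pad to 4 bytes: K' = be 33 00 00.
K' ⊕ ipad = 88 05 36 36.
Inner input = 88 05 36 36 ∥ 6c 6d.
Inner hash: sum = 136+5+54+54+108+109 = 466 → 01 d2.

01d2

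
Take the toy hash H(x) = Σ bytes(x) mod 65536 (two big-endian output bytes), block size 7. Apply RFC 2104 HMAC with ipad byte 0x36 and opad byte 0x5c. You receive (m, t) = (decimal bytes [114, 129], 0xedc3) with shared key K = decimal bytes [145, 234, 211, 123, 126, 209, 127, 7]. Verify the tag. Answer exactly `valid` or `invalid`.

Key decimal bytes [145, 234, 211, 123, 126, 209, 127, 7] = 91 ea d3 7b 7e d1 7f 07 is 8 bytes > B = 7, so hash it first: H(key) = 04 9e, then zero-pad to 7 bytes: K' = 04 9e 00 00 00 00 00.
K' ⊕ ipad = 32 a8 36 36 36 36 36; K' ⊕ opad = 58 c2 5c 5c 5c 5c 5c.
Inner hash: sum = 50+168+54+54+54+54+54+114+129 = 731 → 02 db.
Outer hash (recomputed tag): sum = 88+194+92+92+92+92+92+2+219 = 963 → 03 c3.
Recomputed tag = 03c3; claimed = edc3 → mismatch.

invalid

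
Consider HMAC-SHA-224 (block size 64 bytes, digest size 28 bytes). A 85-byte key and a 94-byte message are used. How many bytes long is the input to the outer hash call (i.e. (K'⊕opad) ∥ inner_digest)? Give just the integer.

Key is 85 > 64 bytes, so it is hashed to 28 bytes then zero-padded to 64: |K'| = 64.
Outer input = (K'⊕opad) ∥ H(inner) → 64 + 28 = 92 bytes.

92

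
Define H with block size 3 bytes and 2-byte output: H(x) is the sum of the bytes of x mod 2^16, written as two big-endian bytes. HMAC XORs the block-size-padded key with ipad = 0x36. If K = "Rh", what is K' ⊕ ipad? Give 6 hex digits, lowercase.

Key "Rh" = 52 68 is 2 bytes ≤ B = 3; zero-pad to 3 bytes: K' = 52 68 00.
XOR each byte with 0x36: 52⊕36=64, 68⊕36=5e, 00⊕36=36.

645e36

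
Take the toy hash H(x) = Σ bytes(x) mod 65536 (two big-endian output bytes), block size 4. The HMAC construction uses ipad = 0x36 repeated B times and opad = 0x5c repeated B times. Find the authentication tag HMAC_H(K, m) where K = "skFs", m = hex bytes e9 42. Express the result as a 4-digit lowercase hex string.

Key "skFs" = 73 6b 46 73 is exactly B = 4 bytes: K' = 73 6b 46 73.
K' ⊕ ipad = 45 5d 70 45.  K' ⊕ opad = 2f 37 1a 2f.
Inner input = (K'⊕ipad) ∥ m = 45 5d 70 45 ∥ e9 42.
Inner hash: sum = 69+93+112+69+233+66 = 642 → 02 82.
Outer input = (K'⊕opad) ∥ inner = 2f 37 1a 2f ∥ 02 82.
Outer hash (tag): sum = 47+55+26+47+2+130 = 307 → 01 33.

0133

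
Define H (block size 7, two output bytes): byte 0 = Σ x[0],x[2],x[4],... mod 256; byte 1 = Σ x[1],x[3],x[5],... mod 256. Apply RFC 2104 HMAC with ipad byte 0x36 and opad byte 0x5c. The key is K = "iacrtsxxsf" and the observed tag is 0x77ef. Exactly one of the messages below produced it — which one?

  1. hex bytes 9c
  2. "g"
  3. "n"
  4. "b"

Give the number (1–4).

Key "iacrtsxxsf" = 69 61 63 72 74 73 78 78 73 66 is 10 bytes > B = 7, so hash it first: H(key) = 2b 24, then zero-pad to 7 bytes: K' = 2b 24 00 00 00 00 00.
K' ⊕ ipad = 1d 12 36 36 36 36 36; K' ⊕ opad = 77 78 5c 5c 5c 5c 5c.
m1: inner = H(1d 12 36 36 36 36 36 9c) = bf 1a; tag = H(77 78 5c 5c 5c 5c 5c bf 1a) = a5ef
m2: inner = H(1d 12 36 36 36 36 36 67) = bf e5; tag = H(77 78 5c 5c 5c 5c 5c bf e5) = 70ef
m3: inner = H(1d 12 36 36 36 36 36 6e) = bf ec; tag = H(77 78 5c 5c 5c 5c 5c bf ec) = 77ef ← matches
m4: inner = H(1d 12 36 36 36 36 36 62) = bf e0; tag = H(77 78 5c 5c 5c 5c 5c bf e0) = 6bef

3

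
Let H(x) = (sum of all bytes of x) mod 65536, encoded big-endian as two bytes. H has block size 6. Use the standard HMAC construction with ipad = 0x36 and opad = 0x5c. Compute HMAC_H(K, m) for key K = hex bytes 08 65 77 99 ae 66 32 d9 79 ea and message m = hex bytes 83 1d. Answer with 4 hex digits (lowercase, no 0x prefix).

Key hex bytes 08 65 77 99 ae 66 32 d9 79 ea is 10 bytes > B = 6, so hash it first: H(key) = 04 ff, then zero-pad to 6 bytes: K' = 04 ff 00 00 00 00.
K' ⊕ ipad = 32 c9 36 36 36 36.  K' ⊕ opad = 58 a3 5c 5c 5c 5c.
Inner input = (K'⊕ipad) ∥ m = 32 c9 36 36 36 36 ∥ 83 1d.
Inner hash: sum = 50+201+54+54+54+54+131+29 = 627 → 02 73.
Outer input = (K'⊕opad) ∥ inner = 58 a3 5c 5c 5c 5c ∥ 02 73.
Outer hash (tag): sum = 88+163+92+92+92+92+2+115 = 736 → 02 e0.

02e0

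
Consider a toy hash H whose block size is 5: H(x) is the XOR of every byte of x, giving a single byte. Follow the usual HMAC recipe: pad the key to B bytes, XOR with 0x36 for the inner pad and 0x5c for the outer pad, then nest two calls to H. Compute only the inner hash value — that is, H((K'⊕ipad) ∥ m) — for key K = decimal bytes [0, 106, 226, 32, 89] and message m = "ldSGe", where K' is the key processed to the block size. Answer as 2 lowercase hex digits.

Key decimal bytes [0, 106, 226, 32, 89] = 00 6a e2 20 59 is exactly B = 5 bytes: K' = 00 6a e2 20 59.
K' ⊕ ipad = 36 5c d4 16 6f.
Inner input = 36 5c d4 16 6f ∥ 6c 64 53 47 65.
Inner hash: XOR 36⊕5c⊕d4⊕16⊕6f⊕6c⊕64⊕53⊕47⊕65 = be.

be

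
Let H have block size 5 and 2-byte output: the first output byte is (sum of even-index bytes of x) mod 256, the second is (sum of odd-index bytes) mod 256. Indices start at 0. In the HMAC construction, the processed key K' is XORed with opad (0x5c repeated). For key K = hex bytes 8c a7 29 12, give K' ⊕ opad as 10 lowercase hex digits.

d0fb754e5c

Key hex bytes 8c a7 29 12 is 4 bytes ≤ B = 5; zero-pad to 5 bytes: K' = 8c a7 29 12 00.
XOR each byte with 0x5c: 8c⊕5c=d0, a7⊕5c=fb, 29⊕5c=75, 12⊕5c=4e, 00⊕5c=5c.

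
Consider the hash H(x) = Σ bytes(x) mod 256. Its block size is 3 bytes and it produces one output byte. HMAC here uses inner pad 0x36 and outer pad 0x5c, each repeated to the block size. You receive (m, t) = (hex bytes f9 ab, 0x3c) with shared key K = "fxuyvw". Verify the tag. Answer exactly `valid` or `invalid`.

Key "fxuyvw" = 66 78 75 79 76 77 is 6 bytes > B = 3, so hash it first: H(key) = b9, then zero-pad to 3 bytes: K' = b9 00 00.
K' ⊕ ipad = 8f 36 36; K' ⊕ opad = e5 5c 5c.
Inner hash: sum = 143+54+54+249+171 = 671; mod 256 = 159 → 9f.
Outer hash (recomputed tag): sum = 229+92+92+159 = 572; mod 256 = 60 → 3c.
Recomputed tag = 3c; claimed = 3c → match.

valid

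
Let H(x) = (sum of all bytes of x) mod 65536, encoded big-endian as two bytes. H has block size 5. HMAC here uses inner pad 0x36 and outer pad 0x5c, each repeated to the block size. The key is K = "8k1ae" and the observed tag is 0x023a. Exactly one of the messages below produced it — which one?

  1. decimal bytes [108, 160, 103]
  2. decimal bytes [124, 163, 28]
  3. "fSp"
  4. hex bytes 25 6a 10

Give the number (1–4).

Key "8k1ae" = 38 6b 31 61 65 is exactly B = 5 bytes: K' = 38 6b 31 61 65.
K' ⊕ ipad = 0e 5d 07 57 53; K' ⊕ opad = 64 37 6d 3d 39.
m1: inner = H(0e 5d 07 57 53 6c a0 67) = 02 8f; tag = H(64 37 6d 3d 39 02 8f) = 020f
m2: inner = H(0e 5d 07 57 53 7c a3 1c) = 02 57; tag = H(64 37 6d 3d 39 02 57) = 01d7
m3: inner = H(0e 5d 07 57 53 66 53 70) = 02 45; tag = H(64 37 6d 3d 39 02 45) = 01c5
m4: inner = H(0e 5d 07 57 53 25 6a 10) = 01 bb; tag = H(64 37 6d 3d 39 01 bb) = 023a ← matches

4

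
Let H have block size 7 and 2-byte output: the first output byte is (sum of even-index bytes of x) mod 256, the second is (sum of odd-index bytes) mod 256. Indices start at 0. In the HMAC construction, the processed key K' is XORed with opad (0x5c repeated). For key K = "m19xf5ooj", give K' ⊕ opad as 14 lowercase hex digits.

b9115c5c5c5c5c

Key "m19xf5ooj" = 6d 31 39 78 66 35 6f 6f 6a is 9 bytes > B = 7, so hash it first: H(key) = e5 4d, then zero-pad to 7 bytes: K' = e5 4d 00 00 00 00 00.
XOR each byte with 0x5c: e5⊕5c=b9, 4d⊕5c=11, 00⊕5c=5c, 00⊕5c=5c, 00⊕5c=5c, 00⊕5c=5c, 00⊕5c=5c.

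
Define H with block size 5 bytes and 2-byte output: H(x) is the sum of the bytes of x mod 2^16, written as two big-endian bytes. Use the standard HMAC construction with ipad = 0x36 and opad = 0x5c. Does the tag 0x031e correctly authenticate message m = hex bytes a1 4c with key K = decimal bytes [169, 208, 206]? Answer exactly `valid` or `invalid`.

invalid

Key decimal bytes [169, 208, 206] = a9 d0 ce is 3 bytes ≤ B = 5; zero-pad to 5 bytes: K' = a9 d0 ce 00 00.
K' ⊕ ipad = 9f e6 f8 36 36; K' ⊕ opad = f5 8c 92 5c 5c.
Inner hash: sum = 159+230+248+54+54+161+76 = 982 → 03 d6.
Outer hash (recomputed tag): sum = 245+140+146+92+92+3+214 = 932 → 03 a4.
Recomputed tag = 03a4; claimed = 031e → mismatch.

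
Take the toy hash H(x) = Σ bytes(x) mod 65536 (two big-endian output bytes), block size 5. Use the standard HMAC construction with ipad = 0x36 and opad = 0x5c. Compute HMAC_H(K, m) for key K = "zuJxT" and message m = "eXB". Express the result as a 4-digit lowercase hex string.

014d

Key "zuJxT" = 7a 75 4a 78 54 is exactly B = 5 bytes: K' = 7a 75 4a 78 54.
K' ⊕ ipad = 4c 43 7c 4e 62.  K' ⊕ opad = 26 29 16 24 08.
Inner input = (K'⊕ipad) ∥ m = 4c 43 7c 4e 62 ∥ 65 58 42.
Inner hash: sum = 76+67+124+78+98+101+88+66 = 698 → 02 ba.
Outer input = (K'⊕opad) ∥ inner = 26 29 16 24 08 ∥ 02 ba.
Outer hash (tag): sum = 38+41+22+36+8+2+186 = 333 → 01 4d.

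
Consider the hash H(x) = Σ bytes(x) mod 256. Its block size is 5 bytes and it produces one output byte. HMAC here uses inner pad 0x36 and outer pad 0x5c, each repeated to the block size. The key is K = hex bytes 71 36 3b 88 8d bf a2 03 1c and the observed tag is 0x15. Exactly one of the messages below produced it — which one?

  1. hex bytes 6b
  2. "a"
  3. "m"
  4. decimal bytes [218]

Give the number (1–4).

Key hex bytes 71 36 3b 88 8d bf a2 03 1c is 9 bytes > B = 5, so hash it first: H(key) = 77, then zero-pad to 5 bytes: K' = 77 00 00 00 00.
K' ⊕ ipad = 41 36 36 36 36; K' ⊕ opad = 2b 5c 5c 5c 5c.
m1: inner = H(41 36 36 36 36 6b) = 84; tag = H(2b 5c 5c 5c 5c 84) = 1f
m2: inner = H(41 36 36 36 36 61) = 7a; tag = H(2b 5c 5c 5c 5c 7a) = 15 ← matches
m3: inner = H(41 36 36 36 36 6d) = 86; tag = H(2b 5c 5c 5c 5c 86) = 21
m4: inner = H(41 36 36 36 36 da) = f3; tag = H(2b 5c 5c 5c 5c f3) = 8e

2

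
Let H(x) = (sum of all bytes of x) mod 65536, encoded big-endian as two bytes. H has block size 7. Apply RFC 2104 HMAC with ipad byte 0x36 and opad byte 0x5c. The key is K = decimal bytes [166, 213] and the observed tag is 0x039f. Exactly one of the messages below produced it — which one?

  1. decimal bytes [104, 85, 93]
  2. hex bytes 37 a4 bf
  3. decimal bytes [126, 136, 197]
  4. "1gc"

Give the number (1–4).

3

Key decimal bytes [166, 213] = a6 d5 is 2 bytes ≤ B = 7; zero-pad to 7 bytes: K' = a6 d5 00 00 00 00 00.
K' ⊕ ipad = 90 e3 36 36 36 36 36; K' ⊕ opad = fa 89 5c 5c 5c 5c 5c.
m1: inner = H(90 e3 36 36 36 36 36 68 55 5d) = 03 9b; tag = H(fa 89 5c 5c 5c 5c 5c 03 9b) = 03ed
m2: inner = H(90 e3 36 36 36 36 36 37 a4 bf) = 04 1b; tag = H(fa 89 5c 5c 5c 5c 5c 04 1b) = 036e
m3: inner = H(90 e3 36 36 36 36 36 7e 88 c5) = 04 4c; tag = H(fa 89 5c 5c 5c 5c 5c 04 4c) = 039f ← matches
m4: inner = H(90 e3 36 36 36 36 36 31 67 63) = 03 7c; tag = H(fa 89 5c 5c 5c 5c 5c 03 7c) = 03ce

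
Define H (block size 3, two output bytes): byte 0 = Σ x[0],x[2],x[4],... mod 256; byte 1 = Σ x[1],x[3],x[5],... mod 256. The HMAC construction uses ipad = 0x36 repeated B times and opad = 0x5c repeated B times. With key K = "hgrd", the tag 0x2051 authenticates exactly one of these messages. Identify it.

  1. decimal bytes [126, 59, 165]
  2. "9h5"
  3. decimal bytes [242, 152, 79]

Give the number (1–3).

Key "hgrd" = 68 67 72 64 is 4 bytes > B = 3, so hash it first: H(key) = da cb, then zero-pad to 3 bytes: K' = da cb 00.
K' ⊕ ipad = ec fd 36; K' ⊕ opad = 86 97 5c.
m1: inner = H(ec fd 36 7e 3b a5) = 5d 20; tag = H(86 97 5c 5d 20) = 02f4
m2: inner = H(ec fd 36 39 68 35) = 8a 6b; tag = H(86 97 5c 8a 6b) = 4d21
m3: inner = H(ec fd 36 f2 98 4f) = ba 3e; tag = H(86 97 5c ba 3e) = 2051 ← matches

3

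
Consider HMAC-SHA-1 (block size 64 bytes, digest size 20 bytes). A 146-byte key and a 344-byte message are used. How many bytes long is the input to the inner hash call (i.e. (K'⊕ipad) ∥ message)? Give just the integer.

408

Key is 146 > 64 bytes, so it is hashed to 20 bytes then zero-padded to 64: |K'| = 64.
Inner input = (K'⊕ipad) ∥ m → 64 + 344 = 408 bytes.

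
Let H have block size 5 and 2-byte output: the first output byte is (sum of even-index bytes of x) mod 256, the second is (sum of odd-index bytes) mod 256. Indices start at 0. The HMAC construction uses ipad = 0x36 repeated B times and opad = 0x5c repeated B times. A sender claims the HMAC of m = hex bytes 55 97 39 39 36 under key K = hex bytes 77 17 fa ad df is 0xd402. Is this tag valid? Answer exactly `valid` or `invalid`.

valid

Key hex bytes 77 17 fa ad df is exactly B = 5 bytes: K' = 77 17 fa ad df.
K' ⊕ ipad = 41 21 cc 9b e9; K' ⊕ opad = 2b 4b a6 f1 83.
Inner hash: even-index sum = 710 mod 256 = 198; odd-index sum = 384 mod 256 = 128 → c6 80.
Outer hash (recomputed tag): even-index sum = 468 mod 256 = 212; odd-index sum = 514 mod 256 = 2 → d4 02.
Recomputed tag = d402; claimed = d402 → match.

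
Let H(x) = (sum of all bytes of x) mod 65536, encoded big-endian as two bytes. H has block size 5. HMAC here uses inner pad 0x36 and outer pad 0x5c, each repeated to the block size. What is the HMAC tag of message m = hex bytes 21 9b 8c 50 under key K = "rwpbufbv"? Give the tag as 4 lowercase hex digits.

026e

Key "rwpbufbv" = 72 77 70 62 75 66 62 76 is 8 bytes > B = 5, so hash it first: H(key) = 03 6e, then zero-pad to 5 bytes: K' = 03 6e 00 00 00.
K' ⊕ ipad = 35 58 36 36 36.  K' ⊕ opad = 5f 32 5c 5c 5c.
Inner input = (K'⊕ipad) ∥ m = 35 58 36 36 36 ∥ 21 9b 8c 50.
Inner hash: sum = 53+88+54+54+54+33+155+140+80 = 711 → 02 c7.
Outer input = (K'⊕opad) ∥ inner = 5f 32 5c 5c 5c ∥ 02 c7.
Outer hash (tag): sum = 95+50+92+92+92+2+199 = 622 → 02 6e.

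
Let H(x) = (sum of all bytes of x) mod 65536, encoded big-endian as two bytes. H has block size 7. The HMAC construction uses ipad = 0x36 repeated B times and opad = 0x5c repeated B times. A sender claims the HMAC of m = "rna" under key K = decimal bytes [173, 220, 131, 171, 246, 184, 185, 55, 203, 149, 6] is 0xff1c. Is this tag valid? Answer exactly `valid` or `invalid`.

Key decimal bytes [173, 220, 131, 171, 246, 184, 185, 55, 203, 149, 6] = ad dc 83 ab f6 b8 b9 37 cb 95 06 is 11 bytes > B = 7, so hash it first: H(key) = 06 bb, then zero-pad to 7 bytes: K' = 06 bb 00 00 00 00 00.
K' ⊕ ipad = 30 8d 36 36 36 36 36; K' ⊕ opad = 5a e7 5c 5c 5c 5c 5c.
Inner hash: sum = 48+141+54+54+54+54+54+114+110+97 = 780 → 03 0c.
Outer hash (recomputed tag): sum = 90+231+92+92+92+92+92+3+12 = 796 → 03 1c.
Recomputed tag = 031c; claimed = ff1c → mismatch.

invalid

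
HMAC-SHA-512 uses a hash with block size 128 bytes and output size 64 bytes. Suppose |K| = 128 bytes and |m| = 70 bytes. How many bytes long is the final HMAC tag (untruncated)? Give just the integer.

The tag is one SHA-512 digest: 64 bytes.

64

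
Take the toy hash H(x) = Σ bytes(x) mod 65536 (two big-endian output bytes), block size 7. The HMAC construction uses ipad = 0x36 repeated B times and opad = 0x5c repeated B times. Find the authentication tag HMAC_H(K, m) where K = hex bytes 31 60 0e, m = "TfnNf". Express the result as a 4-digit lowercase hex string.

02b7

Key hex bytes 31 60 0e is 3 bytes ≤ B = 7; zero-pad to 7 bytes: K' = 31 60 0e 00 00 00 00.
K' ⊕ ipad = 07 56 38 36 36 36 36.  K' ⊕ opad = 6d 3c 52 5c 5c 5c 5c.
Inner input = (K'⊕ipad) ∥ m = 07 56 38 36 36 36 36 ∥ 54 66 6e 4e 66.
Inner hash: sum = 7+86+56+54+54+54+54+84+102+110+78+102 = 841 → 03 49.
Outer input = (K'⊕opad) ∥ inner = 6d 3c 52 5c 5c 5c 5c ∥ 03 49.
Outer hash (tag): sum = 109+60+82+92+92+92+92+3+73 = 695 → 02 b7.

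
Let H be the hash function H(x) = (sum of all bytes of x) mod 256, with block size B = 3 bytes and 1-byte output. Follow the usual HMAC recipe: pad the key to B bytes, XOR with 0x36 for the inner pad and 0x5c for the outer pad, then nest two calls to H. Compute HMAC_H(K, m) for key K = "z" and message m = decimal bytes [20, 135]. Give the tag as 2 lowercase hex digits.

31

Key "z" = 7a is 1 byte ≤ B = 3; zero-pad to 3 bytes: K' = 7a 00 00.
K' ⊕ ipad = 4c 36 36.  K' ⊕ opad = 26 5c 5c.
Inner input = (K'⊕ipad) ∥ m = 4c 36 36 ∥ 14 87.
Inner hash: sum = 76+54+54+20+135 = 339; mod 256 = 83 → 53.
Outer input = (K'⊕opad) ∥ inner = 26 5c 5c ∥ 53.
Outer hash (tag): sum = 38+92+92+83 = 305; mod 256 = 49 → 31.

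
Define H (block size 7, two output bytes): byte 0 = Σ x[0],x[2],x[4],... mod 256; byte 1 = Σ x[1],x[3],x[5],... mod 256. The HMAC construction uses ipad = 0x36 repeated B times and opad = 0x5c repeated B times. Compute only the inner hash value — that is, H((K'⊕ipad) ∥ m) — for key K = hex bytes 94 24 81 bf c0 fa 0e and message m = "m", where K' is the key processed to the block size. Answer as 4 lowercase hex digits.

87d4

Key hex bytes 94 24 81 bf c0 fa 0e is exactly B = 7 bytes: K' = 94 24 81 bf c0 fa 0e.
K' ⊕ ipad = a2 12 b7 89 f6 cc 38.
Inner input = a2 12 b7 89 f6 cc 38 ∥ 6d.
Inner hash: even-index sum = 647 mod 256 = 135; odd-index sum = 468 mod 256 = 212 → 87 d4.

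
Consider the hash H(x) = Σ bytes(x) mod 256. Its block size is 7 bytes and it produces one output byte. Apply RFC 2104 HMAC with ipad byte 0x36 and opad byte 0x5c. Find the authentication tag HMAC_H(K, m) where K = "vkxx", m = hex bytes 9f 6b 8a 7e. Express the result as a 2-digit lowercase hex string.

Key "vkxx" = 76 6b 78 78 is 4 bytes ≤ B = 7; zero-pad to 7 bytes: K' = 76 6b 78 78 00 00 00.
K' ⊕ ipad = 40 5d 4e 4e 36 36 36.  K' ⊕ opad = 2a 37 24 24 5c 5c 5c.
Inner input = (K'⊕ipad) ∥ m = 40 5d 4e 4e 36 36 36 ∥ 9f 6b 8a 7e.
Inner hash: sum = 64+93+78+78+54+54+54+159+107+138+126 = 1005; mod 256 = 237 → ed.
Outer input = (K'⊕opad) ∥ inner = 2a 37 24 24 5c 5c 5c ∥ ed.
Outer hash (tag): sum = 42+55+36+36+92+92+92+237 = 682; mod 256 = 170 → aa.

aa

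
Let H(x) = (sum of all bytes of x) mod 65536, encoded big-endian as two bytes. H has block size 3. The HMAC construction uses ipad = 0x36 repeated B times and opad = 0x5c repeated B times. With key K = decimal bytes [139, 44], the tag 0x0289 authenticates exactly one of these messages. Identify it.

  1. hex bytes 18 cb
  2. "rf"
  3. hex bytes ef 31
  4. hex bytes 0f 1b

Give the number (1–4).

Key decimal bytes [139, 44] = 8b 2c is 2 bytes ≤ B = 3; zero-pad to 3 bytes: K' = 8b 2c 00.
K' ⊕ ipad = bd 1a 36; K' ⊕ opad = d7 70 5c.
m1: inner = H(bd 1a 36 18 cb) = 01 f0; tag = H(d7 70 5c 01 f0) = 0294
m2: inner = H(bd 1a 36 72 66) = 01 e5; tag = H(d7 70 5c 01 e5) = 0289 ← matches
m3: inner = H(bd 1a 36 ef 31) = 02 2d; tag = H(d7 70 5c 02 2d) = 01d2
m4: inner = H(bd 1a 36 0f 1b) = 01 37; tag = H(d7 70 5c 01 37) = 01db

2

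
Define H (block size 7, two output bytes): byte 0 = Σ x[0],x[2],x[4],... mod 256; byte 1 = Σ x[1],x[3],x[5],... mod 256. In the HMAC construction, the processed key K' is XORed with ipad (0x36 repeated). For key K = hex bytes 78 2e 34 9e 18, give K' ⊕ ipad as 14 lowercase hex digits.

4e1802a82e3636

Key hex bytes 78 2e 34 9e 18 is 5 bytes ≤ B = 7; zero-pad to 7 bytes: K' = 78 2e 34 9e 18 00 00.
XOR each byte with 0x36: 78⊕36=4e, 2e⊕36=18, 34⊕36=02, 9e⊕36=a8, 18⊕36=2e, 00⊕36=36, 00⊕36=36.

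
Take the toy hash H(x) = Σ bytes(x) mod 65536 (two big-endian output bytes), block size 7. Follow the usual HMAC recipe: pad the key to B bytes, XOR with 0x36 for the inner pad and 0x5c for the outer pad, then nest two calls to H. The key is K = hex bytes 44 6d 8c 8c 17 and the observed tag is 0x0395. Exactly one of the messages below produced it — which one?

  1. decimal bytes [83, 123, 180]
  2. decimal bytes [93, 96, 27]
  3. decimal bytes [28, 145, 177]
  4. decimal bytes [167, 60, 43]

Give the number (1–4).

Key hex bytes 44 6d 8c 8c 17 is 5 bytes ≤ B = 7; zero-pad to 7 bytes: K' = 44 6d 8c 8c 17 00 00.
K' ⊕ ipad = 72 5b ba ba 21 36 36; K' ⊕ opad = 18 31 d0 d0 4b 5c 5c.
m1: inner = H(72 5b ba ba 21 36 36 53 7b b4) = 04 50; tag = H(18 31 d0 d0 4b 5c 5c 04 50) = 0340
m2: inner = H(72 5b ba ba 21 36 36 5d 60 1b) = 03 a6; tag = H(18 31 d0 d0 4b 5c 5c 03 a6) = 0395 ← matches
m3: inner = H(72 5b ba ba 21 36 36 1c 91 b1) = 04 2c; tag = H(18 31 d0 d0 4b 5c 5c 04 2c) = 031c
m4: inner = H(72 5b ba ba 21 36 36 a7 3c 2b) = 03 dc; tag = H(18 31 d0 d0 4b 5c 5c 03 dc) = 03cb

2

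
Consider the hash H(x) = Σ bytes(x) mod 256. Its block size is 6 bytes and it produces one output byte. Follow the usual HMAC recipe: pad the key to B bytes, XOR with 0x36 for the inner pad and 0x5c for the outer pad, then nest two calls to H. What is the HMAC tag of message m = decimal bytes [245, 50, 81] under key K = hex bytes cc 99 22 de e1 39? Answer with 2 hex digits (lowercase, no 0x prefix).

Key hex bytes cc 99 22 de e1 39 is exactly B = 6 bytes: K' = cc 99 22 de e1 39.
K' ⊕ ipad = fa af 14 e8 d7 0f.  K' ⊕ opad = 90 c5 7e 82 bd 65.
Inner input = (K'⊕ipad) ∥ m = fa af 14 e8 d7 0f ∥ f5 32 51.
Inner hash: sum = 250+175+20+232+215+15+245+50+81 = 1283; mod 256 = 3 → 03.
Outer input = (K'⊕opad) ∥ inner = 90 c5 7e 82 bd 65 ∥ 03.
Outer hash (tag): sum = 144+197+126+130+189+101+3 = 890; mod 256 = 122 → 7a.

7a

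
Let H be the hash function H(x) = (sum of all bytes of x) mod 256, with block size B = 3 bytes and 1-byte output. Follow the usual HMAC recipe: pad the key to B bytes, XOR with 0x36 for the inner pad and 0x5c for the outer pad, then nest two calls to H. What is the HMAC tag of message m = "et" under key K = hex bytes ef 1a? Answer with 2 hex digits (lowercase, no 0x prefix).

Key hex bytes ef 1a is 2 bytes ≤ B = 3; zero-pad to 3 bytes: K' = ef 1a 00.
K' ⊕ ipad = d9 2c 36.  K' ⊕ opad = b3 46 5c.
Inner input = (K'⊕ipad) ∥ m = d9 2c 36 ∥ 65 74.
Inner hash: sum = 217+44+54+101+116 = 532; mod 256 = 20 → 14.
Outer input = (K'⊕opad) ∥ inner = b3 46 5c ∥ 14.
Outer hash (tag): sum = 179+70+92+20 = 361; mod 256 = 105 → 69.

69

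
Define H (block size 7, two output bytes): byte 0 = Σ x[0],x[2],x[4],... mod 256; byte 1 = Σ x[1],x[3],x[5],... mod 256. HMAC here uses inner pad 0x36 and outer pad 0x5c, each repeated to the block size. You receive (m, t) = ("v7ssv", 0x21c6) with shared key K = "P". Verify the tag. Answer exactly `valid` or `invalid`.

valid

Key "P" = 50 is 1 byte ≤ B = 7; zero-pad to 7 bytes: K' = 50 00 00 00 00 00 00.
K' ⊕ ipad = 66 36 36 36 36 36 36; K' ⊕ opad = 0c 5c 5c 5c 5c 5c 5c.
Inner hash: even-index sum = 434 mod 256 = 178; odd-index sum = 513 mod 256 = 1 → b2 01.
Outer hash (recomputed tag): even-index sum = 289 mod 256 = 33; odd-index sum = 454 mod 256 = 198 → 21 c6.
Recomputed tag = 21c6; claimed = 21c6 → match.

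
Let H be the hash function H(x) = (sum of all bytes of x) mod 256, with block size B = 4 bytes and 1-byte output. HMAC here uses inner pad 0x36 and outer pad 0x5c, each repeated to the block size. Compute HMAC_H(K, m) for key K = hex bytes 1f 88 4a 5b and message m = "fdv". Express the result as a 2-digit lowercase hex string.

44

Key hex bytes 1f 88 4a 5b is exactly B = 4 bytes: K' = 1f 88 4a 5b.
K' ⊕ ipad = 29 be 7c 6d.  K' ⊕ opad = 43 d4 16 07.
Inner input = (K'⊕ipad) ∥ m = 29 be 7c 6d ∥ 66 64 76.
Inner hash: sum = 41+190+124+109+102+100+118 = 784; mod 256 = 16 → 10.
Outer input = (K'⊕opad) ∥ inner = 43 d4 16 07 ∥ 10.
Outer hash (tag): sum = 67+212+22+7+16 = 324; mod 256 = 68 → 44.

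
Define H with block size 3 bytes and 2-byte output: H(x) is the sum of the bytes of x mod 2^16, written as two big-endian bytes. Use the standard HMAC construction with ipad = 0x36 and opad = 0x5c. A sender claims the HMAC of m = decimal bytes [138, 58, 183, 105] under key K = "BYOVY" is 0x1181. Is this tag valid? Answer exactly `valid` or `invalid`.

Key "BYOVY" = 42 59 4f 56 59 is 5 bytes > B = 3, so hash it first: H(key) = 01 99, then zero-pad to 3 bytes: K' = 01 99 00.
K' ⊕ ipad = 37 af 36; K' ⊕ opad = 5d c5 5c.
Inner hash: sum = 55+175+54+138+58+183+105 = 768 → 03 00.
Outer hash (recomputed tag): sum = 93+197+92+3+0 = 385 → 01 81.
Recomputed tag = 0181; claimed = 1181 → mismatch.

invalid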